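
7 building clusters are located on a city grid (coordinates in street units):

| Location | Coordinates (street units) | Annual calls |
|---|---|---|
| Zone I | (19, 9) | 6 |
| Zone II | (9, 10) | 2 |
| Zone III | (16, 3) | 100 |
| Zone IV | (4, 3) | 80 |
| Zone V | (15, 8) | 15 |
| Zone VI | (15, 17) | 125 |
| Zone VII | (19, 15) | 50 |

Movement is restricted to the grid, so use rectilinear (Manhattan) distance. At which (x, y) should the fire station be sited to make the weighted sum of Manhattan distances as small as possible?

Manhattan distance separates: Σwᵢ(|x−xᵢ|+|y−yᵢ|) = Σwᵢ|x−xᵢ| + Σwᵢ|y−yᵢ|, so x and y are optimised independently as 1-D weighted medians.
Total weight W = 378; half = 189.
x-coordinate, sorted with cumulative weight:
  x=4 (Zone IV, w=80) cum 80
  x=9 (Zone II, w=2) cum 82
  x=15 (Zone V, w=15) cum 97
  x=15 (Zone VI, w=125) cum 222  ← median
  x=16 (Zone III, w=100) cum 322
  x=19 (Zone I, w=6) cum 328
  x=19 (Zone VII, w=50) cum 378
⇒ x* = 15
y-coordinate, sorted with cumulative weight:
  y=3 (Zone III, w=100) cum 100
  y=3 (Zone IV, w=80) cum 180
  y=8 (Zone V, w=15) cum 195  ← median
  y=9 (Zone I, w=6) cum 201
  y=10 (Zone II, w=2) cum 203
  y=15 (Zone VII, w=50) cum 253
  y=17 (Zone VI, w=125) cum 378
⇒ y* = 8

(15, 8)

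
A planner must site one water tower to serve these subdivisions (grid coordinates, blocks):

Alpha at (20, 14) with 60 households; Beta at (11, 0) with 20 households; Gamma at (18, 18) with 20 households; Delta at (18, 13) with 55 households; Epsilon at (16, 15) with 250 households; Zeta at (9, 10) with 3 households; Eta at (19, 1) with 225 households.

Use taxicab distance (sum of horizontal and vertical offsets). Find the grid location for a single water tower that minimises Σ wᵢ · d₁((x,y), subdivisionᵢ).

Manhattan distance separates: Σwᵢ(|x−xᵢ|+|y−yᵢ|) = Σwᵢ|x−xᵢ| + Σwᵢ|y−yᵢ|, so x and y are optimised independently as 1-D weighted medians.
Total weight W = 633; half = 316.5.
x-coordinate, sorted with cumulative weight:
  x=9 (Zeta, w=3) cum 3
  x=11 (Beta, w=20) cum 23
  x=16 (Epsilon, w=250) cum 273
  x=18 (Gamma, w=20) cum 293
  x=18 (Delta, w=55) cum 348  ← median
  x=19 (Eta, w=225) cum 573
  x=20 (Alpha, w=60) cum 633
⇒ x* = 18
y-coordinate, sorted with cumulative weight:
  y=0 (Beta, w=20) cum 20
  y=1 (Eta, w=225) cum 245
  y=10 (Zeta, w=3) cum 248
  y=13 (Delta, w=55) cum 303
  y=14 (Alpha, w=60) cum 363  ← median
  y=15 (Epsilon, w=250) cum 613
  y=18 (Gamma, w=20) cum 633
⇒ y* = 14

(18, 14)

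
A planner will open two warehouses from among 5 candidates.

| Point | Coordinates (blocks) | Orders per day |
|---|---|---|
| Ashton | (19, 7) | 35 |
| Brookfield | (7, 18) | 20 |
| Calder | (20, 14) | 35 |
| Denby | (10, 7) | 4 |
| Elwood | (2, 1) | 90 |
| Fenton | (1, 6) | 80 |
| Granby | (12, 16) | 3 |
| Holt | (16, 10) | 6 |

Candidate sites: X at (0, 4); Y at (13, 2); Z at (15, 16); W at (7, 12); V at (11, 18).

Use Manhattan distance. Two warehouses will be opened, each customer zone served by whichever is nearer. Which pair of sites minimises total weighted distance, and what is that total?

Evaluate every pair (each demand assigned to the nearer of the two):
  {X, Z}: total = 1693
  {X, V}: total = 2025
  {X, W}: total = 2055
  {X, Y}: total = 2303
  {Y, W}: total = 3195
  {Y, Z}: total = 3273
  {Z, W}: total = 3303
  {Y, V}: total = 3387
  {W, V}: total = 3637
  {Z, V}: total = 4979
Best pair: {X, Z} with total 1693.

{X, Z}, total 1693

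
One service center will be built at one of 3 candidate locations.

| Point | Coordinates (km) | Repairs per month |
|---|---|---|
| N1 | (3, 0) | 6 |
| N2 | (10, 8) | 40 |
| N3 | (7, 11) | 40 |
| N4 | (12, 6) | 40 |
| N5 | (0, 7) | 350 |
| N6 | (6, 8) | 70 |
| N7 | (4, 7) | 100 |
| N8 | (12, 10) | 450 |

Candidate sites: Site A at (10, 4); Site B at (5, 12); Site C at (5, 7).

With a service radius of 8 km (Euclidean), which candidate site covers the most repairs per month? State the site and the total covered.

Site C, covering 1096

Coverage radius r = 8 km; a point is covered iff (Δx)²+(Δy)² ≤ 8² = 64.
  Site A (10, 4): covers {N2, N3, N4, N6, N7, N8} → 740
  Site B (5, 12): covers {N2, N3, N5, N6, N7, N8} → 1050
  Site C (5, 7): covers {N1, N2, N3, N4, N5, N6, N7, N8} → 1096
Maximum coverage at Site C: 1096 repairs per month.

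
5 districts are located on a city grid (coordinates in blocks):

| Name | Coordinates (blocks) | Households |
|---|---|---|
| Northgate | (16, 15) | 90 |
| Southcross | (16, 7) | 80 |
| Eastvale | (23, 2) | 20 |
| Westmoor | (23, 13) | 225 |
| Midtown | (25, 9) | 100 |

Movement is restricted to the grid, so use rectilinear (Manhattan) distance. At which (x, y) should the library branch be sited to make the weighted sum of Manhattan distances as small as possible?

Manhattan distance separates: Σwᵢ(|x−xᵢ|+|y−yᵢ|) = Σwᵢ|x−xᵢ| + Σwᵢ|y−yᵢ|, so x and y are optimised independently as 1-D weighted medians.
Total weight W = 515; half = 257.5.
x-coordinate, sorted with cumulative weight:
  x=16 (Northgate, w=90) cum 90
  x=16 (Southcross, w=80) cum 170
  x=23 (Eastvale, w=20) cum 190
  x=23 (Westmoor, w=225) cum 415  ← median
  x=25 (Midtown, w=100) cum 515
⇒ x* = 23
y-coordinate, sorted with cumulative weight:
  y=2 (Eastvale, w=20) cum 20
  y=7 (Southcross, w=80) cum 100
  y=9 (Midtown, w=100) cum 200
  y=13 (Westmoor, w=225) cum 425  ← median
  y=15 (Northgate, w=90) cum 515
⇒ y* = 13

(23, 13)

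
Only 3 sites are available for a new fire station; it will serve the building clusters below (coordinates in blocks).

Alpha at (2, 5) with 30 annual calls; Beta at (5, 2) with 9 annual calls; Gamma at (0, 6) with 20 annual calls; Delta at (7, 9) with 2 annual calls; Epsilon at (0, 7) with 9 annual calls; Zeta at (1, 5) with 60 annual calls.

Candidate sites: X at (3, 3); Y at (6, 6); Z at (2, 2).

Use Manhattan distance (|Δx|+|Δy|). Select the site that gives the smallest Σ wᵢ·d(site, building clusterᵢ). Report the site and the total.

Total weighted distance at each candidate:
  X (3, 3): total = 560
  Y (6, 6): total = 746
  Z (2, 2): total = 564
Minimum is at X with total 560 blocks.

X, total 560 blocks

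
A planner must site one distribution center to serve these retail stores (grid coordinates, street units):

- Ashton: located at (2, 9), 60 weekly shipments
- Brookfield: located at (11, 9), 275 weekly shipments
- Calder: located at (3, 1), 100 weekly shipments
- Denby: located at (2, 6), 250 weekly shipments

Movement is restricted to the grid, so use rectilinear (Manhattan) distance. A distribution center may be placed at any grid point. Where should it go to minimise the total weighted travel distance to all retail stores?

(3, 6)

Manhattan distance separates: Σwᵢ(|x−xᵢ|+|y−yᵢ|) = Σwᵢ|x−xᵢ| + Σwᵢ|y−yᵢ|, so x and y are optimised independently as 1-D weighted medians.
Total weight W = 685; half = 342.5.
x-coordinate, sorted with cumulative weight:
  x=2 (Ashton, w=60) cum 60
  x=2 (Denby, w=250) cum 310
  x=3 (Calder, w=100) cum 410  ← median
  x=11 (Brookfield, w=275) cum 685
⇒ x* = 3
y-coordinate, sorted with cumulative weight:
  y=1 (Calder, w=100) cum 100
  y=6 (Denby, w=250) cum 350  ← median
  y=9 (Ashton, w=60) cum 410
  y=9 (Brookfield, w=275) cum 685
⇒ y* = 6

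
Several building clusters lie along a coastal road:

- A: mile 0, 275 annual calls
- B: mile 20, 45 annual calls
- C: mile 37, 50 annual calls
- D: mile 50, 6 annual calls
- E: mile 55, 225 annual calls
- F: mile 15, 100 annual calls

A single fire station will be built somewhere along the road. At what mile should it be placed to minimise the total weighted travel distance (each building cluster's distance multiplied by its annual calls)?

x = 15

For a sum of weighted absolute distances on a line, the optimum is the weighted median (not the mean). Total weight W = 701; half-weight = 350.5.
Sort by position and accumulate weight:
  mile 0 (A, w=275) → cum 275
  mile 15 (F, w=100) → cum 375  ≥ 350.5 → median here
  mile 20 (B, w=45) → cum 420
  mile 37 (C, w=50) → cum 470
  mile 50 (D, w=6) → cum 476
  mile 55 (E, w=225) → cum 701
Optimal location: mile 15.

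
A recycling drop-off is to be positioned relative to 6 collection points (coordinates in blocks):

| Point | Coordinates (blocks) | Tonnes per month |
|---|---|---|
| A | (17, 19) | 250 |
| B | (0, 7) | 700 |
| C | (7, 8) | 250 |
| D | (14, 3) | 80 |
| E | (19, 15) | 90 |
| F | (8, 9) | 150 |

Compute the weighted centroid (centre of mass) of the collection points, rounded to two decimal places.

(6.60, 9.60)

The minimiser of Σwᵢ‖p−pᵢ‖² is the weighted centroid p* = (Σwᵢpᵢ)/(Σwᵢ).
Σwᵢ = 1520.
Σwᵢxᵢ = 250·17 + 700·0 + 250·7 + 80·14 + 90·19 + 150·8 = 10030.
Σwᵢyᵢ = 250·19 + 700·7 + 250·8 + 80·3 + 90·15 + 150·9 = 14590.
x* = 10030/1520 = 6.60, y* = 14590/1520 = 9.60.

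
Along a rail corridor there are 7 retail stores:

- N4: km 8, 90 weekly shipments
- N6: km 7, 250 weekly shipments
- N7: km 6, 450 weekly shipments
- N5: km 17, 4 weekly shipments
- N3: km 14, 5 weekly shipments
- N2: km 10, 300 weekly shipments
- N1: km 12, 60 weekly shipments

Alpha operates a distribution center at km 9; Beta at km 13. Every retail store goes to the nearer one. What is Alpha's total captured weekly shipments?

1090

The indifferent point is the midpoint (9+13)/2 = 11; retail stores left of it (closer to Alpha at 9) go to Alpha, those right go to Beta.
  N7 at 6 (w=450) → Alpha
  N6 at 7 (w=250) → Alpha
  N4 at 8 (w=90) → Alpha
  N2 at 10 (w=300) → Alpha
  N1 at 12 (w=60) → Beta
  N3 at 14 (w=5) → Beta
  N5 at 17 (w=4) → Beta
Alpha captures 1090; Beta captures 69.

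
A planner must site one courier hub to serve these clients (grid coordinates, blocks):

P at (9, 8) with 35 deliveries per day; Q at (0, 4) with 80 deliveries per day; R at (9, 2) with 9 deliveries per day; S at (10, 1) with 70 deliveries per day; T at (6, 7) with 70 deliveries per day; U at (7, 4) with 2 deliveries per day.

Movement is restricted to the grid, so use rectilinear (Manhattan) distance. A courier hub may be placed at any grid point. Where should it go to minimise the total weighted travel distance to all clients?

(6, 4)

Manhattan distance separates: Σwᵢ(|x−xᵢ|+|y−yᵢ|) = Σwᵢ|x−xᵢ| + Σwᵢ|y−yᵢ|, so x and y are optimised independently as 1-D weighted medians.
Total weight W = 266; half = 133.
x-coordinate, sorted with cumulative weight:
  x=0 (Q, w=80) cum 80
  x=6 (T, w=70) cum 150  ← median
  x=7 (U, w=2) cum 152
  x=9 (P, w=35) cum 187
  x=9 (R, w=9) cum 196
  x=10 (S, w=70) cum 266
⇒ x* = 6
y-coordinate, sorted with cumulative weight:
  y=1 (S, w=70) cum 70
  y=2 (R, w=9) cum 79
  y=4 (Q, w=80) cum 159  ← median
  y=4 (U, w=2) cum 161
  y=7 (T, w=70) cum 231
  y=8 (P, w=35) cum 266
⇒ y* = 4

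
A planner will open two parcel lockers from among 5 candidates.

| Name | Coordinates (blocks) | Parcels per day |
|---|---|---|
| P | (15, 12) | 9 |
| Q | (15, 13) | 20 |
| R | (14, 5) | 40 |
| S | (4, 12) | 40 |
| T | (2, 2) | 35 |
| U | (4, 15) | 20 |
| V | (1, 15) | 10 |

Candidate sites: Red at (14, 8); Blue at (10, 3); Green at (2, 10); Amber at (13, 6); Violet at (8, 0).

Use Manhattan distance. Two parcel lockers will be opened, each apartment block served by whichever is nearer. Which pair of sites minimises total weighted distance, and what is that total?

Evaluate every pair (each demand assigned to the nearer of the two):
  {Red, Green}: total = 925
  {Green, Amber}: total = 972
  {Blue, Green}: total = 1306
  {Green, Violet}: total = 1535
  {Red, Violet}: total = 1665
  {Red, Blue}: total = 1700
  {Amber, Violet}: total = 1782
  {Blue, Amber}: total = 1817
  {Red, Amber}: total = 1870
  {Blue, Violet}: total = 2116
Best pair: {Red, Green} with total 925.

{Red, Green}, total 925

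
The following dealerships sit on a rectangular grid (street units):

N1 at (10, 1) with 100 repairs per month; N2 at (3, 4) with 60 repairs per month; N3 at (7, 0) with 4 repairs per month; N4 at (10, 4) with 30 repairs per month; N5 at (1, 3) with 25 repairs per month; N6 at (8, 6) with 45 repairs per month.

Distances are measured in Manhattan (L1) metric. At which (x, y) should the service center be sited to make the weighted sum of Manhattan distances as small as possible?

(8, 4)

Manhattan distance separates: Σwᵢ(|x−xᵢ|+|y−yᵢ|) = Σwᵢ|x−xᵢ| + Σwᵢ|y−yᵢ|, so x and y are optimised independently as 1-D weighted medians.
Total weight W = 264; half = 132.
x-coordinate, sorted with cumulative weight:
  x=1 (N5, w=25) cum 25
  x=3 (N2, w=60) cum 85
  x=7 (N3, w=4) cum 89
  x=8 (N6, w=45) cum 134  ← median
  x=10 (N1, w=100) cum 234
  x=10 (N4, w=30) cum 264
⇒ x* = 8
y-coordinate, sorted with cumulative weight:
  y=0 (N3, w=4) cum 4
  y=1 (N1, w=100) cum 104
  y=3 (N5, w=25) cum 129
  y=4 (N2, w=60) cum 189  ← median
  y=4 (N4, w=30) cum 219
  y=6 (N6, w=45) cum 264
⇒ y* = 4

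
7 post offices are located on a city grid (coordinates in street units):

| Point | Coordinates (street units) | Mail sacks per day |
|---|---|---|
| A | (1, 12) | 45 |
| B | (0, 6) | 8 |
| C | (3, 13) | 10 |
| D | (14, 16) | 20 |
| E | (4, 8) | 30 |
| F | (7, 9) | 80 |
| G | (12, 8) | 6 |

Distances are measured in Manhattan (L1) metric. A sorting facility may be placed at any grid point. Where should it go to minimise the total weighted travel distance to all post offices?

(7, 9)

Manhattan distance separates: Σwᵢ(|x−xᵢ|+|y−yᵢ|) = Σwᵢ|x−xᵢ| + Σwᵢ|y−yᵢ|, so x and y are optimised independently as 1-D weighted medians.
Total weight W = 199; half = 99.5.
x-coordinate, sorted with cumulative weight:
  x=0 (B, w=8) cum 8
  x=1 (A, w=45) cum 53
  x=3 (C, w=10) cum 63
  x=4 (E, w=30) cum 93
  x=7 (F, w=80) cum 173  ← median
  x=12 (G, w=6) cum 179
  x=14 (D, w=20) cum 199
⇒ x* = 7
y-coordinate, sorted with cumulative weight:
  y=6 (B, w=8) cum 8
  y=8 (E, w=30) cum 38
  y=8 (G, w=6) cum 44
  y=9 (F, w=80) cum 124  ← median
  y=12 (A, w=45) cum 169
  y=13 (C, w=10) cum 179
  y=16 (D, w=20) cum 199
⇒ y* = 9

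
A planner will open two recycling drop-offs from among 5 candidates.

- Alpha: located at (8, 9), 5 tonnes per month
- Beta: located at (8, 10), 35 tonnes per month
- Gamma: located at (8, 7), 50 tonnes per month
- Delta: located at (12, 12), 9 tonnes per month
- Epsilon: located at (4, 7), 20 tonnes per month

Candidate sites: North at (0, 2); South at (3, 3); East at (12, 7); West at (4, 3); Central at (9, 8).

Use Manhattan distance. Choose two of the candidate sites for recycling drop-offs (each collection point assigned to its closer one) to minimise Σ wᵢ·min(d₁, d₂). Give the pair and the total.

Evaluate every pair (each demand assigned to the nearer of the two):
  {West, Central}: total = 358
  {South, Central}: total = 378
  {East, Central}: total = 380
  {North, Central}: total = 398
  {East, West}: total = 600
  {South, East}: total = 620
  {North, East}: total = 680
  {North, West}: total = 1068
  {South, West}: total = 1068
  {North, South}: total = 1187
Best pair: {West, Central} with total 358.

{West, Central}, total 358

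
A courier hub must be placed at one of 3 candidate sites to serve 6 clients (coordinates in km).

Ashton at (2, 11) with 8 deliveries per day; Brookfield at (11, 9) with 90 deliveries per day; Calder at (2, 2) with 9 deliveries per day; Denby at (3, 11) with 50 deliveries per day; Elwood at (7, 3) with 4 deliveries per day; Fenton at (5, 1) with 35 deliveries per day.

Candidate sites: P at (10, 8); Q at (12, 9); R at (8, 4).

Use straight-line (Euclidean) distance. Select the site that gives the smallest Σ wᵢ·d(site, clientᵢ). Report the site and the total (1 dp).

P, total 990.8 km

Total weighted distance at each candidate:
  P (10, 8): total = 990.8
  Q (12, 9): total = 1145.7
  R (8, 4): total = 1239.7
Minimum is at P with total 990.8 km.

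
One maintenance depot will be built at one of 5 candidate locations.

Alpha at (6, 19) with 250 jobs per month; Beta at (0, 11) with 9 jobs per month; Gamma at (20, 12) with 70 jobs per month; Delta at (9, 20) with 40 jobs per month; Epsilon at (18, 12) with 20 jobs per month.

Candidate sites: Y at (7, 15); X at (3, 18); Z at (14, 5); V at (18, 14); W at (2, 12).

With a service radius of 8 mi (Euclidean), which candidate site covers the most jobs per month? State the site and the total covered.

Coverage radius r = 8 mi; a point is covered iff (Δx)²+(Δy)² ≤ 8² = 64.
  Y (7, 15): covers {Alpha, Delta} → 290
  X (3, 18): covers {Alpha, Beta, Delta} → 299
  Z (14, 5): covers {none} → 0
  V (18, 14): covers {Gamma, Epsilon} → 90
  W (2, 12): covers {Beta} → 9
Maximum coverage at X: 299 jobs per month.

X, covering 299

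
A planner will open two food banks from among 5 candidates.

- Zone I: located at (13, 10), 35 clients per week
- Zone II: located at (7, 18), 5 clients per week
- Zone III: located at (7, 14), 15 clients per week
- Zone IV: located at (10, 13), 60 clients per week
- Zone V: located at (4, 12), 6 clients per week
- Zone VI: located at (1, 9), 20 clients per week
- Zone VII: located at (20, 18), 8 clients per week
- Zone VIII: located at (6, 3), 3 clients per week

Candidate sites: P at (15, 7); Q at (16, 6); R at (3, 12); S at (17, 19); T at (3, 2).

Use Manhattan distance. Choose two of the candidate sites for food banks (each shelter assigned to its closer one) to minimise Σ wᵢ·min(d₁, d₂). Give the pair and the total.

{P, R}, total 1065

Evaluate every pair (each demand assigned to the nearer of the two):
  {P, R}: total = 1065
  {Q, R}: total = 1135
  {R, S}: total = 1214
  {R, T}: total = 1342
  {P, T}: total = 1541
  {P, S}: total = 1602
  {P, Q}: total = 1738
  {Q, T}: total = 1751
  {S, T}: total = 1805
  {Q, S}: total = 1844
Best pair: {P, R} with total 1065.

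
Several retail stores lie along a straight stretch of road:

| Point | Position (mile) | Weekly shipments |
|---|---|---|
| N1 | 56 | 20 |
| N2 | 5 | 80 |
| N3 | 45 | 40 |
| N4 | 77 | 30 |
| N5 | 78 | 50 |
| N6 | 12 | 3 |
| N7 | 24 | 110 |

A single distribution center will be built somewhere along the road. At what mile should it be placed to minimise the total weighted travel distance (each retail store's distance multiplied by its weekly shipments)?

x = 24

For a sum of weighted absolute distances on a line, the optimum is the weighted median (not the mean). Total weight W = 333; half-weight = 166.5.
Sort by position and accumulate weight:
  mile 5 (N2, w=80) → cum 80
  mile 12 (N6, w=3) → cum 83
  mile 24 (N7, w=110) → cum 193  ≥ 166.5 → median here
  mile 45 (N3, w=40) → cum 233
  mile 56 (N1, w=20) → cum 253
  mile 77 (N4, w=30) → cum 283
  mile 78 (N5, w=50) → cum 333
Optimal location: mile 24.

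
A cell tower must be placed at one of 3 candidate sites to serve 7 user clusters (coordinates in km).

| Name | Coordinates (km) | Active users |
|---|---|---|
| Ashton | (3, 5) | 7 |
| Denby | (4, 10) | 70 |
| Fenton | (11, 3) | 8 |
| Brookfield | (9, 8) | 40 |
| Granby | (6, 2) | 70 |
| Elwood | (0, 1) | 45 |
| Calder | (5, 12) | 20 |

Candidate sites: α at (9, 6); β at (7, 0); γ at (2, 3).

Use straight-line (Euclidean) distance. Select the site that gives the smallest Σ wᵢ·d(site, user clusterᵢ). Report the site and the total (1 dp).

γ, total 1547.0 km

Total weighted distance at each candidate:
  α (9, 6): total = 1557.2
  β (7, 0): total = 1863.5
  γ (2, 3): total = 1547.0
Minimum is at γ with total 1547.0 km.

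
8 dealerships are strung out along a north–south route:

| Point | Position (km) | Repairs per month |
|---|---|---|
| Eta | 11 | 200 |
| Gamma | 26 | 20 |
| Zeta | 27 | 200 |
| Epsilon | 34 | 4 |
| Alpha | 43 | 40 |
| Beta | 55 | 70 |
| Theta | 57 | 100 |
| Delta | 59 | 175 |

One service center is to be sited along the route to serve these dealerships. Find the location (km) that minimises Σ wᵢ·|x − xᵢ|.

For a sum of weighted absolute distances on a line, the optimum is the weighted median (not the mean). Total weight W = 809; half-weight = 404.5.
Sort by position and accumulate weight:
  km 11 (Eta, w=200) → cum 200
  km 26 (Gamma, w=20) → cum 220
  km 27 (Zeta, w=200) → cum 420  ≥ 404.5 → median here
  km 34 (Epsilon, w=4) → cum 424
  km 43 (Alpha, w=40) → cum 464
  km 55 (Beta, w=70) → cum 534
  km 57 (Theta, w=100) → cum 634
  km 59 (Delta, w=175) → cum 809
Optimal location: km 27.

x = 27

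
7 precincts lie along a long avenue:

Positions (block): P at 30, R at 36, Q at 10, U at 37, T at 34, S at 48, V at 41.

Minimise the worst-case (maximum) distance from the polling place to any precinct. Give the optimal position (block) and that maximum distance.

location 29, max distance 19

The 1-center on a line is the midpoint of the two extreme points: leftmost at 10, rightmost at 48.
Optimal location = (10 + 48)/2 = 29; maximum distance = (48 − 10)/2 = 19.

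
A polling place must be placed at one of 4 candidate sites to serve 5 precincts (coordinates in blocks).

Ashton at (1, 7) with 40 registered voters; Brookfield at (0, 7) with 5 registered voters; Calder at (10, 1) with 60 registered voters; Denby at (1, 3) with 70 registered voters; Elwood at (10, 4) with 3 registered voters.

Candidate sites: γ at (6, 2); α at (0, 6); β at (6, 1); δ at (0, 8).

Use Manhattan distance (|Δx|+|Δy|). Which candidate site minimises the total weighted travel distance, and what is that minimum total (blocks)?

γ, total 1193 blocks

Total weighted distance at each candidate:
  γ (6, 2): total = 1193
  α (0, 6): total = 1301
  β (6, 1): total = 1251
  δ (0, 8): total = 1567
Minimum is at γ with total 1193 blocks.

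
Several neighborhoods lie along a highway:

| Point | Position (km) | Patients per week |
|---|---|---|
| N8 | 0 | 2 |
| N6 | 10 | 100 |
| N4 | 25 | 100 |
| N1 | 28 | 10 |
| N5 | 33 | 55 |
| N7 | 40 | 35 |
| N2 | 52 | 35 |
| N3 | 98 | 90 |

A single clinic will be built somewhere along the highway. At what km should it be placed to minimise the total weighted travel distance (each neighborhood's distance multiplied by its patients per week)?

x = 33

For a sum of weighted absolute distances on a line, the optimum is the weighted median (not the mean). Total weight W = 427; half-weight = 213.5.
Sort by position and accumulate weight:
  km 0 (N8, w=2) → cum 2
  km 10 (N6, w=100) → cum 102
  km 25 (N4, w=100) → cum 202
  km 28 (N1, w=10) → cum 212
  km 33 (N5, w=55) → cum 267  ≥ 213.5 → median here
  km 40 (N7, w=35) → cum 302
  km 52 (N2, w=35) → cum 337
  km 98 (N3, w=90) → cum 427
Optimal location: km 33.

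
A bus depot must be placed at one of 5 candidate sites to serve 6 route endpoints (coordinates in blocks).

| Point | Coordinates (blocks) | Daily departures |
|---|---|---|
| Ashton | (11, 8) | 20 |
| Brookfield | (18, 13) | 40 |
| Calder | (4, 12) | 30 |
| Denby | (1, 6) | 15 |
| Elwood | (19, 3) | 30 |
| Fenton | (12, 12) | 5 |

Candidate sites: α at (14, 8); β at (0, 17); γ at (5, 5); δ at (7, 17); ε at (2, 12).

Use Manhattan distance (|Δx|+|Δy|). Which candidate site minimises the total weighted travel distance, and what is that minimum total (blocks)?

α, total 1395 blocks

Total weighted distance at each candidate:
  α (14, 8): total = 1395
  β (0, 17): total = 2805
  γ (5, 5): total = 1885
  δ (7, 17): total = 2185
  ε (2, 12): total = 1935
Minimum is at α with total 1395 blocks.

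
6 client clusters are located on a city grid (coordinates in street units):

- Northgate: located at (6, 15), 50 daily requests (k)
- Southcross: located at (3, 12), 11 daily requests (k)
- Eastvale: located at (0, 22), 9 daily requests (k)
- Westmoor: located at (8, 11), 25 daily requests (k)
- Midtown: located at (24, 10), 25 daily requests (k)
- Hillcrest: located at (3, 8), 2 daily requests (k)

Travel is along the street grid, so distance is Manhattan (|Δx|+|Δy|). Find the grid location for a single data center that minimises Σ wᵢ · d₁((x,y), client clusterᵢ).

(6, 12)

Manhattan distance separates: Σwᵢ(|x−xᵢ|+|y−yᵢ|) = Σwᵢ|x−xᵢ| + Σwᵢ|y−yᵢ|, so x and y are optimised independently as 1-D weighted medians.
Total weight W = 122; half = 61.
x-coordinate, sorted with cumulative weight:
  x=0 (Eastvale, w=9) cum 9
  x=3 (Southcross, w=11) cum 20
  x=3 (Hillcrest, w=2) cum 22
  x=6 (Northgate, w=50) cum 72  ← median
  x=8 (Westmoor, w=25) cum 97
  x=24 (Midtown, w=25) cum 122
⇒ x* = 6
y-coordinate, sorted with cumulative weight:
  y=8 (Hillcrest, w=2) cum 2
  y=10 (Midtown, w=25) cum 27
  y=11 (Westmoor, w=25) cum 52
  y=12 (Southcross, w=11) cum 63  ← median
  y=15 (Northgate, w=50) cum 113
  y=22 (Eastvale, w=9) cum 122
⇒ y* = 12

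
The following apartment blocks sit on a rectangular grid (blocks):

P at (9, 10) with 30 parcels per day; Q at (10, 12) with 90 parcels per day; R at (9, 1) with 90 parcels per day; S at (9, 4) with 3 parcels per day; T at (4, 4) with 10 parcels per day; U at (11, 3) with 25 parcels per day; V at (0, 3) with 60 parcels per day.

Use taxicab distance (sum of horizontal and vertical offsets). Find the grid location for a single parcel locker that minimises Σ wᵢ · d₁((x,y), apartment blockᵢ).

(9, 3)

Manhattan distance separates: Σwᵢ(|x−xᵢ|+|y−yᵢ|) = Σwᵢ|x−xᵢ| + Σwᵢ|y−yᵢ|, so x and y are optimised independently as 1-D weighted medians.
Total weight W = 308; half = 154.
x-coordinate, sorted with cumulative weight:
  x=0 (V, w=60) cum 60
  x=4 (T, w=10) cum 70
  x=9 (P, w=30) cum 100
  x=9 (R, w=90) cum 190  ← median
  x=9 (S, w=3) cum 193
  x=10 (Q, w=90) cum 283
  x=11 (U, w=25) cum 308
⇒ x* = 9
y-coordinate, sorted with cumulative weight:
  y=1 (R, w=90) cum 90
  y=3 (U, w=25) cum 115
  y=3 (V, w=60) cum 175  ← median
  y=4 (S, w=3) cum 178
  y=4 (T, w=10) cum 188
  y=10 (P, w=30) cum 218
  y=12 (Q, w=90) cum 308
⇒ y* = 3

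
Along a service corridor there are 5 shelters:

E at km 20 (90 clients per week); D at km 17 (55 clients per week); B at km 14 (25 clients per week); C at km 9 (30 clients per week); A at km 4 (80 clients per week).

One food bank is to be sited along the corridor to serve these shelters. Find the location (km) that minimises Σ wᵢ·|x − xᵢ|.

For a sum of weighted absolute distances on a line, the optimum is the weighted median (not the mean). Total weight W = 280; half-weight = 140.
Sort by position and accumulate weight:
  km 4 (A, w=80) → cum 80
  km 9 (C, w=30) → cum 110
  km 14 (B, w=25) → cum 135
  km 17 (D, w=55) → cum 190  ≥ 140 → median here
  km 20 (E, w=90) → cum 280
Optimal location: km 17.

x = 17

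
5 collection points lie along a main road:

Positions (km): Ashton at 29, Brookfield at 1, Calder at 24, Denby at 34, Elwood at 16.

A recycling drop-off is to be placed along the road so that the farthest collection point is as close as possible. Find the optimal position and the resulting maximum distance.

The 1-center on a line is the midpoint of the two extreme points: leftmost at 1, rightmost at 34.
Optimal location = (1 + 34)/2 = 17.5; maximum distance = (34 − 1)/2 = 16.5.

location 17.5, max distance 16.5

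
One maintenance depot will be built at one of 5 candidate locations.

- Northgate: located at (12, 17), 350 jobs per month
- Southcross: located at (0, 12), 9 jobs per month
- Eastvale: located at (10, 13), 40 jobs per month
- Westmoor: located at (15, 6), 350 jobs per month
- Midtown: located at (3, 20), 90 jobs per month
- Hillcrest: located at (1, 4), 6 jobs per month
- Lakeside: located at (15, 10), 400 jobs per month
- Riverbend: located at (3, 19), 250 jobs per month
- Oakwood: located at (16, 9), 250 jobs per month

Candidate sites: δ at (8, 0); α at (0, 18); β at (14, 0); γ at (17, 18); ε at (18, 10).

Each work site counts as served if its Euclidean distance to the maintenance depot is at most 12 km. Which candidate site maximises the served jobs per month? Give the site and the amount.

ε, covering 1390

Coverage radius r = 12 km; a point is covered iff (Δx)²+(Δy)² ≤ 12² = 144.
  δ (8, 0): covers {Westmoor, Hillcrest} → 356
  α (0, 18): covers {Southcross, Eastvale, Midtown, Riverbend} → 389
  β (14, 0): covers {Westmoor, Lakeside, Oakwood} → 1000
  γ (17, 18): covers {Northgate, Eastvale, Lakeside, Oakwood} → 1040
  ε (18, 10): covers {Northgate, Eastvale, Westmoor, Lakeside, Oakwood} → 1390
Maximum coverage at ε: 1390 jobs per month.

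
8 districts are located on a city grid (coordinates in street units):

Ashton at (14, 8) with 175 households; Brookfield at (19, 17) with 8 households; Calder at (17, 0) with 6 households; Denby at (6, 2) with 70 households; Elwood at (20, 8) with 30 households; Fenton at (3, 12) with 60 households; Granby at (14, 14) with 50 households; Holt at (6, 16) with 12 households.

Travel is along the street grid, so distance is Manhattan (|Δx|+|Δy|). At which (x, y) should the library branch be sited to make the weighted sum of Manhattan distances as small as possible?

(14, 8)

Manhattan distance separates: Σwᵢ(|x−xᵢ|+|y−yᵢ|) = Σwᵢ|x−xᵢ| + Σwᵢ|y−yᵢ|, so x and y are optimised independently as 1-D weighted medians.
Total weight W = 411; half = 205.5.
x-coordinate, sorted with cumulative weight:
  x=3 (Fenton, w=60) cum 60
  x=6 (Denby, w=70) cum 130
  x=6 (Holt, w=12) cum 142
  x=14 (Ashton, w=175) cum 317  ← median
  x=14 (Granby, w=50) cum 367
  x=17 (Calder, w=6) cum 373
  x=19 (Brookfield, w=8) cum 381
  x=20 (Elwood, w=30) cum 411
⇒ x* = 14
y-coordinate, sorted with cumulative weight:
  y=0 (Calder, w=6) cum 6
  y=2 (Denby, w=70) cum 76
  y=8 (Ashton, w=175) cum 251  ← median
  y=8 (Elwood, w=30) cum 281
  y=12 (Fenton, w=60) cum 341
  y=14 (Granby, w=50) cum 391
  y=16 (Holt, w=12) cum 403
  y=17 (Brookfield, w=8) cum 411
⇒ y* = 8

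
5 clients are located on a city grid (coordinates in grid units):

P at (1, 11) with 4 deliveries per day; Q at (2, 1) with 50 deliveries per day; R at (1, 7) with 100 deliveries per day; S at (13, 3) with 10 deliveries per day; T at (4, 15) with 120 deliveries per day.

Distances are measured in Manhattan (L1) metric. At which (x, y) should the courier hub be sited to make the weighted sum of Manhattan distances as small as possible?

Manhattan distance separates: Σwᵢ(|x−xᵢ|+|y−yᵢ|) = Σwᵢ|x−xᵢ| + Σwᵢ|y−yᵢ|, so x and y are optimised independently as 1-D weighted medians.
Total weight W = 284; half = 142.
x-coordinate, sorted with cumulative weight:
  x=1 (P, w=4) cum 4
  x=1 (R, w=100) cum 104
  x=2 (Q, w=50) cum 154  ← median
  x=4 (T, w=120) cum 274
  x=13 (S, w=10) cum 284
⇒ x* = 2
y-coordinate, sorted with cumulative weight:
  y=1 (Q, w=50) cum 50
  y=3 (S, w=10) cum 60
  y=7 (R, w=100) cum 160  ← median
  y=11 (P, w=4) cum 164
  y=15 (T, w=120) cum 284
⇒ y* = 7

(2, 7)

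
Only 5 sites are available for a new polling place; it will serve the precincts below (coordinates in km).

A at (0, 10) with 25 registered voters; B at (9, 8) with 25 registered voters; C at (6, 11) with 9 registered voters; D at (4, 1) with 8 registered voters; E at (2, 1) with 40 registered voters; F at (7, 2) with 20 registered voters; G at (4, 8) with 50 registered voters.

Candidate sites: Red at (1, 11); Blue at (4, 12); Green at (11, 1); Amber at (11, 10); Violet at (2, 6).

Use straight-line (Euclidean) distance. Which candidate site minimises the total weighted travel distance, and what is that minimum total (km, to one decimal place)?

Violet, total 864.0 km

Total weighted distance at each candidate:
  Red (1, 11): total = 1207.9
  Blue (4, 12): total = 1236.0
  Green (11, 1): total = 1631.4
  Amber (11, 10): total = 1534.8
  Violet (2, 6): total = 864.0
Minimum is at Violet with total 864.0 km.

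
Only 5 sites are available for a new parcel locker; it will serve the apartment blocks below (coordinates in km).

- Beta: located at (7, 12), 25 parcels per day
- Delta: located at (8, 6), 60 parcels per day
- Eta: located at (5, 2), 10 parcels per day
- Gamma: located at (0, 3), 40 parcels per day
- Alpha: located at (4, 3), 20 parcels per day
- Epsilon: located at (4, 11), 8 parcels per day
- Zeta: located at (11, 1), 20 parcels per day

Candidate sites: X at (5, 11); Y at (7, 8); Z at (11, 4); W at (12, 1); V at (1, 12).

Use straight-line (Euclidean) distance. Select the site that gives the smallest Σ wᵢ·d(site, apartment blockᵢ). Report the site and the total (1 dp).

Total weighted distance at each candidate:
  X (5, 11): total = 1275.6
  Y (7, 8): total = 953.3
  Z (11, 4): total = 1225.6
  W (12, 1): total = 1531.0
  V (1, 12): total = 1685.4
Minimum is at Y with total 953.3 km.

Y, total 953.3 km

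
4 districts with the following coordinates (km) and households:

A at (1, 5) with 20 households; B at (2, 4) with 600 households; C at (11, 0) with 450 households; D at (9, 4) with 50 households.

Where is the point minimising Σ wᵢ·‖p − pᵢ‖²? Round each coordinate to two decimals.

(5.91, 2.41)

The minimiser of Σwᵢ‖p−pᵢ‖² is the weighted centroid p* = (Σwᵢpᵢ)/(Σwᵢ).
Σwᵢ = 1120.
Σwᵢxᵢ = 20·1 + 600·2 + 450·11 + 50·9 = 6620.
Σwᵢyᵢ = 20·5 + 600·4 + 450·0 + 50·4 = 2700.
x* = 6620/1120 = 5.91, y* = 2700/1120 = 2.41.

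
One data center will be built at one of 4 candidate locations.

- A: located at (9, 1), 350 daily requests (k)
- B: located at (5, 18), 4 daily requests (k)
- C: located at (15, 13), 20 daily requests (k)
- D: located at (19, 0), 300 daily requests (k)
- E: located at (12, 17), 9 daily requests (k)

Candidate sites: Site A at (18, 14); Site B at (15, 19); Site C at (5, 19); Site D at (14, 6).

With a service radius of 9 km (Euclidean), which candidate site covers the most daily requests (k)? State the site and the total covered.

Coverage radius r = 9 km; a point is covered iff (Δx)²+(Δy)² ≤ 9² = 81.
  Site A (18, 14): covers {C, E} → 29
  Site B (15, 19): covers {C, E} → 29
  Site C (5, 19): covers {B, E} → 13
  Site D (14, 6): covers {A, C, D} → 670
Maximum coverage at Site D: 670 daily requests (k).

Site D, covering 670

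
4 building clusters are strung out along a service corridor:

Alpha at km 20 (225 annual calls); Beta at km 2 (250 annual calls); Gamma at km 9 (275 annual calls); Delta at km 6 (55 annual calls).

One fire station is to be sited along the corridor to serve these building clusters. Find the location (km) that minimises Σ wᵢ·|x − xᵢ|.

For a sum of weighted absolute distances on a line, the optimum is the weighted median (not the mean). Total weight W = 805; half-weight = 402.5.
Sort by position and accumulate weight:
  km 2 (Beta, w=250) → cum 250
  km 6 (Delta, w=55) → cum 305
  km 9 (Gamma, w=275) → cum 580  ≥ 402.5 → median here
  km 20 (Alpha, w=225) → cum 805
Optimal location: km 9.

x = 9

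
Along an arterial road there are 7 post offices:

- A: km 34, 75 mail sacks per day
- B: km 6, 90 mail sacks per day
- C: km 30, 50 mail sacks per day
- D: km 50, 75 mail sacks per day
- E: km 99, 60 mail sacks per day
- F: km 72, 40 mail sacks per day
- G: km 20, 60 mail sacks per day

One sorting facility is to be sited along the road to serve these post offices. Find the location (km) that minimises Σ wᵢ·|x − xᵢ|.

For a sum of weighted absolute distances on a line, the optimum is the weighted median (not the mean). Total weight W = 450; half-weight = 225.
Sort by position and accumulate weight:
  km 6 (B, w=90) → cum 90
  km 20 (G, w=60) → cum 150
  km 30 (C, w=50) → cum 200
  km 34 (A, w=75) → cum 275  ≥ 225 → median here
  km 50 (D, w=75) → cum 350
  km 72 (F, w=40) → cum 390
  km 99 (E, w=60) → cum 450
Optimal location: km 34.

x = 34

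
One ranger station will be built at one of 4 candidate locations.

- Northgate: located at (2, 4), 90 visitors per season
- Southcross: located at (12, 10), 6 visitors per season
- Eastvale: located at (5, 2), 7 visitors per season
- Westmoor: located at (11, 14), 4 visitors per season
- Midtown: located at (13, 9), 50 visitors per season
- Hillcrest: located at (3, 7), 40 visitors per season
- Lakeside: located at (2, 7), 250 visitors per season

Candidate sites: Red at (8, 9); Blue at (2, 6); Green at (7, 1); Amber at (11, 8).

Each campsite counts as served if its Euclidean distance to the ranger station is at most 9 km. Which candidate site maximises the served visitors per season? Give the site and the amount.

Coverage radius r = 9 km; a point is covered iff (Δx)²+(Δy)² ≤ 9² = 81.
  Red (8, 9): covers {Northgate, Southcross, Eastvale, Westmoor, Midtown, Hillcrest, Lakeside} → 447
  Blue (2, 6): covers {Northgate, Eastvale, Hillcrest, Lakeside} → 387
  Green (7, 1): covers {Northgate, Eastvale, Hillcrest, Lakeside} → 387
  Amber (11, 8): covers {Southcross, Eastvale, Westmoor, Midtown, Hillcrest} → 107
Maximum coverage at Red: 447 visitors per season.

Red, covering 447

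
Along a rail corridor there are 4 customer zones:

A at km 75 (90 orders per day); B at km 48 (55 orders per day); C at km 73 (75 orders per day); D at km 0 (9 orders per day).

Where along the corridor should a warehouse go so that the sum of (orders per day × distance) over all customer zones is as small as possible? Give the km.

x = 73

For a sum of weighted absolute distances on a line, the optimum is the weighted median (not the mean). Total weight W = 229; half-weight = 114.5.
Sort by position and accumulate weight:
  km 0 (D, w=9) → cum 9
  km 48 (B, w=55) → cum 64
  km 73 (C, w=75) → cum 139  ≥ 114.5 → median here
  km 75 (A, w=90) → cum 229
Optimal location: km 73.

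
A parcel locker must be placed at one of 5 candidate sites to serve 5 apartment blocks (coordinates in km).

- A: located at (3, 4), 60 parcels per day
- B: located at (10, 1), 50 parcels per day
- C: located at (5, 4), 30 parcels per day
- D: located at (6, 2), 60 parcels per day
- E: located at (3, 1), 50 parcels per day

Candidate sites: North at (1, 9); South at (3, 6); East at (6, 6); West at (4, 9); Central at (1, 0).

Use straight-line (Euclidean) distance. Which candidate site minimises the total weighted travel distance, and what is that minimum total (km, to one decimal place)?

Total weighted distance at each candidate:
  North (1, 9): total = 2045.7
  South (3, 6): total = 1185.0
  East (6, 6): total = 1135.1
  West (4, 9): total = 1798.8
  Central (1, 0): total = 1325.7
Minimum is at East with total 1135.1 km.

East, total 1135.1 km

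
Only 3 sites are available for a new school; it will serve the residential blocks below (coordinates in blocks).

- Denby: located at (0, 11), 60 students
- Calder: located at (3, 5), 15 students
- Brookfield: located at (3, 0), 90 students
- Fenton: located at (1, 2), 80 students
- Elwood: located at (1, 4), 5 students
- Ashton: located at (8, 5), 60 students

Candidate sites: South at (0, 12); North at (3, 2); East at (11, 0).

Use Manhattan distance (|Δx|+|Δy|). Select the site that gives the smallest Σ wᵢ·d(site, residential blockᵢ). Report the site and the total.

North, total 1605 blocks

Total weighted distance at each candidate:
  South (0, 12): total = 3385
  North (3, 2): total = 1605
  East (11, 0): total = 3745
Minimum is at North with total 1605 blocks.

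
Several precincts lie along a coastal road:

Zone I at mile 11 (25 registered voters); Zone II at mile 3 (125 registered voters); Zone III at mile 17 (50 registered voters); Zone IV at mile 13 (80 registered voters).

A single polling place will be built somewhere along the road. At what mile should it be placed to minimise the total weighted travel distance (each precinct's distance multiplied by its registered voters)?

For a sum of weighted absolute distances on a line, the optimum is the weighted median (not the mean). Total weight W = 280; half-weight = 140.
Sort by position and accumulate weight:
  mile 3 (Zone II, w=125) → cum 125
  mile 11 (Zone I, w=25) → cum 150  ≥ 140 → median here
  mile 13 (Zone IV, w=80) → cum 230
  mile 17 (Zone III, w=50) → cum 280
Optimal location: mile 11.

x = 11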